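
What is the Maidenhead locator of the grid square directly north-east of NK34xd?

NK44ae

Longitude subsquare x = 23; +1 → 24, wraps to 0 = a, carry into square.
Longitude square 3; +1 → 4.
Latitude subsquare d = 3; +1 → 4 = e.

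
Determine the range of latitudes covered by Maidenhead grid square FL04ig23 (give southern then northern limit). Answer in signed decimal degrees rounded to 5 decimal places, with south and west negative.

Field F=5, L=11: +5·20° lon, +11·10° lat → SW at lon -80°, lat 20°.
Square 0, 4: +0·2° lon, +4·1° lat → SW at lon -80°, lat 24°.
Subsquare i=8, g=6: +8·0.0833333° lon, +6·0.0416667° lat → SW at lon -79.3333°, lat 24.25°.
Extended square 2, 3: +2·0.00833333° lon, +3·0.00416667° lat → SW at lon -79.3167°, lat 24.2625°.
Cell spans 0.00833333° lon × 0.00416667° lat.
south 24.26250, north 24.26667.

24.26250, 24.26667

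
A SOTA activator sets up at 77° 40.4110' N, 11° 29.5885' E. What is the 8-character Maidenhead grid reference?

JQ57rq91

Add 180° to longitude and 90° to latitude: 191.49314, 167.67352.
Field: lon ⌊191.49314/20⌋ = 9 → J; lat ⌊167.67352/10⌋ = 16 → Q.
Square: lon ⌊11.49314/2⌋ = 5; lat ⌊7.67352/1⌋ = 7.
Subsquare: lon ⌊1.49314/0.0833333⌋ = 17 → r; lat ⌊0.67352/0.0416667⌋ = 16 → q.
Extended square: lon ⌊0.07648/0.00833333⌋ = 9; lat ⌊0.00685/0.00416667⌋ = 1.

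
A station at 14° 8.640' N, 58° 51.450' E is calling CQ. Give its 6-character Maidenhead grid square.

LK94kd

Offset from 180°W / 90°S: lon 238.8575°, lat 104.1440°.
Field (20°×10°, letters A–R): 238.8575/20 → 11 → L, 104.1440/10 → 10 → K; chars LK.
Square (2°×1°, digits 0–9): 18.8575/2 → 9, 4.1440/1 → 4; chars 94.
Subsquare (5′×2.5′, letters a–x): 0.8575/0.0833333 → 10 → k, 0.1440/0.0416667 → 3 → d; chars kd.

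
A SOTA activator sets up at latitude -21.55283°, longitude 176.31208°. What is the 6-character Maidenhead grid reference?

Shift to the Maidenhead origin (180°W, 90°S): lon 356.3121, lat 68.4472.
Field (20°×10°, letters A–R): lon ⌊356.3121/20⌋ = 17 → R; lat ⌊68.4472/10⌋ = 6 → G.
Square (2°×1°, digits 0–9): lon ⌊16.3121/2⌋ = 8; lat ⌊8.4472/1⌋ = 8.
Subsquare (5′×2.5′, letters a–x): lon ⌊0.3121/0.0833333⌋ = 3 → d; lat ⌊0.4472/0.0416667⌋ = 10 → k.

RG88dk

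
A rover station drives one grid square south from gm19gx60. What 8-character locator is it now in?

GM19gw69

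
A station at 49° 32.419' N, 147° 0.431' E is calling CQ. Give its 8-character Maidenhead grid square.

Shift to the Maidenhead origin (180°W, 90°S): lon 327.00718, lat 139.54032.
Field: 327.00718/20 → 16 → Q, 139.54032/10 → 13 → N; chars QN.
Square: 7.00718/2 → 3, 9.54032/1 → 9; chars 39.
Subsquare: 1.00718/0.0833333 → 12 → m, 0.54032/0.0416667 → 12 → m; chars mm.
Extended square: 0.00718/0.00833333 → 0, 0.04032/0.00416667 → 9; chars 09.

QN39mm09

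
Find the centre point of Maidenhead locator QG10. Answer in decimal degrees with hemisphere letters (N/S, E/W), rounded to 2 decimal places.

Field Q=16, G=6: +16·20° lon, +6·10° lat → SW at lon 140°, lat -30°.
Square 1, 0: +1·2° lon, +0·1° lat → SW at lon 142°, lat -30°.
Cell spans 2° lon × 1° lat. Centre is SW corner plus half of each.
latitude 29.50° S, longitude 143.00° E.

29.50° S, 143.00° E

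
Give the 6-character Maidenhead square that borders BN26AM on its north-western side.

BN16xn

Longitude subsquare a = 0; −1 → -1, wraps to 23 = x, carry into square.
Longitude square 2; −1 → 1.
Latitude subsquare m = 12; +1 → 13 = n.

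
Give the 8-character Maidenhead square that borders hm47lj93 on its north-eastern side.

HM47mj04

Longitude extended square 9; +1 → 10, wraps to 0, carry into subsquare.
Longitude subsquare l = 11; +1 → 12 = m.
Latitude extended square 3; +1 → 4.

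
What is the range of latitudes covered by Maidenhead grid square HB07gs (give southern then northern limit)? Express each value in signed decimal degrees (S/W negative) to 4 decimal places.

-72.2500, -72.2083

Field H=7, B=1: +7·20° lon, +1·10° lat → SW at lon -40°, lat -80°.
Square 0, 7: +0·2° lon, +7·1° lat → SW at lon -40°, lat -73°.
Subsquare g=6, s=18: +6·0.0833333° lon, +18·0.0416667° lat → SW at lon -39.5°, lat -72.25°.
Cell spans 0.0833333° lon × 0.0416667° lat.
south -72.2500, north -72.2083.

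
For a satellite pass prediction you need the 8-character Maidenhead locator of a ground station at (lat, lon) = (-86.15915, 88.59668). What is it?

NA43hu11

Shift to the Maidenhead origin (180°W, 90°S): lon 268.59668, lat 3.84085.
Field: 268.59668/20 → 13 → N, 3.84085/10 → 0 → A; chars NA.
Square: 8.59668/2 → 4, 3.84085/1 → 3; chars 43.
Subsquare: 0.59668/0.0833333 → 7 → h, 0.84085/0.0416667 → 20 → u; chars hu.
Extended square: 0.01335/0.00833333 → 1, 0.00752/0.00416667 → 1; chars 11.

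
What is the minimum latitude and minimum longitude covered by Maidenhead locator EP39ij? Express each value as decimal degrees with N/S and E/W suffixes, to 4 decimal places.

Field E=4, P=15: +4·20° lon, +15·10° lat → SW at lon -100°, lat 60°.
Square 3, 9: +3·2° lon, +9·1° lat → SW at lon -94°, lat 69°.
Subsquare i=8, j=9: +8·0.0833333° lon, +9·0.0416667° lat → SW at lon -93.3333°, lat 69.375°.
latitude 69.3750° N, longitude 93.3333° W.

69.3750° N, 93.3333° W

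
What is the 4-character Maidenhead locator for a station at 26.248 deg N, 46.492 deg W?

Shift to the Maidenhead origin (180°W, 90°S): lon 133.51, lat 116.25.
Field: lon ⌊133.51/20⌋ = 6 → G; lat ⌊116.25/10⌋ = 11 → L.
Square: lon ⌊13.51/2⌋ = 6; lat ⌊6.25/1⌋ = 6.

GL66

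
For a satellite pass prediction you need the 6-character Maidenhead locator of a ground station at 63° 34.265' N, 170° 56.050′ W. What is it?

AP43mn

Offset from 180°W / 90°S: lon 9.0658°, lat 153.5711°.
Field: 9.0658/20 → 0 → A, 153.5711/10 → 15 → P; chars AP.
Square: 9.0658/2 → 4, 3.5711/1 → 3; chars 43.
Subsquare: 1.0658/0.0833333 → 12 → m, 0.5711/0.0416667 → 13 → n; chars mn.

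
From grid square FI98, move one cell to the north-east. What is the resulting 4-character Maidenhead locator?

GI09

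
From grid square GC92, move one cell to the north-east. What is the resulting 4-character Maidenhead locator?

HC03

Longitude square 9; +1 → 10, wraps to 0, carry into field.
Longitude field G = 6; +1 → 7 = H.
Latitude square 2; +1 → 3.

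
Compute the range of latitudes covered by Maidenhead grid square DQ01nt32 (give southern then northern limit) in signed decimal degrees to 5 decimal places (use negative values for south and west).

71.80000, 71.80417

Field D=3, Q=16: +3·20° lon, +16·10° lat → SW at lon -120°, lat 70°.
Square 0, 1: +0·2° lon, +1·1° lat → SW at lon -120°, lat 71°.
Subsquare n=13, t=19: +13·0.0833333° lon, +19·0.0416667° lat → SW at lon -118.917°, lat 71.7917°.
Extended square 3, 2: +3·0.00833333° lon, +2·0.00416667° lat → SW at lon -118.892°, lat 71.8°.
Cell spans 0.00833333° lon × 0.00416667° lat.
south 71.80000, north 71.80417.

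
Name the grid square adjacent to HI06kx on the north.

HI07ka

Latitude subsquare x = 23; +1 → 24, wraps to 0 = a, carry into square.
Latitude square 6; +1 → 7.
The longitude characters are unchanged.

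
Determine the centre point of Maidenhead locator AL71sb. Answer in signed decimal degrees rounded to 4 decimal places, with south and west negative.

21.0625, -164.4583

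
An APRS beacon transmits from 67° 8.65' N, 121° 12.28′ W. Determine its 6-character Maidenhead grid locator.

Shift to the Maidenhead origin (180°W, 90°S): lon 58.7953, lat 157.1442.
Field (20°×10°, letters A–R): lon ⌊58.7953/20⌋ = 2 → C; lat ⌊157.1442/10⌋ = 15 → P.
Square (2°×1°, digits 0–9): lon ⌊18.7953/2⌋ = 9; lat ⌊7.1442/1⌋ = 7.
Subsquare (5′×2.5′, letters a–x): lon ⌊0.7953/0.0833333⌋ = 9 → j; lat ⌊0.1442/0.0416667⌋ = 3 → d.

CP97jd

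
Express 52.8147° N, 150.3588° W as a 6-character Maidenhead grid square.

BO42tt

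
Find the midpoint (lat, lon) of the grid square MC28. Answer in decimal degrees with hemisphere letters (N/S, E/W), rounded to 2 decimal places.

61.50° S, 65.00° E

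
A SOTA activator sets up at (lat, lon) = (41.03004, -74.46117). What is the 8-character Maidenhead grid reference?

FN21sa47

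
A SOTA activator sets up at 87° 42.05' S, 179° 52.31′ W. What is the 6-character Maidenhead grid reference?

Offset from 180°W / 90°S: lon 0.1282°, lat 2.2992°.
Field (20°×10°, letters A–R): 0.1282/20 → 0 → A, 2.2992/10 → 0 → A; chars AA.
Square (2°×1°, digits 0–9): 0.1282/2 → 0, 2.2992/1 → 2; chars 02.
Subsquare (5′×2.5′, letters a–x): 0.1282/0.0833333 → 1 → b, 0.2992/0.0416667 → 7 → h; chars bh.

AA02bh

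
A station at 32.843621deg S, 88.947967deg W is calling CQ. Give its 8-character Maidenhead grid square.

Add 180° to longitude and 90° to latitude: 91.05203, 57.15638.
Field: 91.05203/20 → 4 → E, 57.15638/10 → 5 → F; chars EF.
Square: 11.05203/2 → 5, 7.15638/1 → 7; chars 57.
Subsquare: 1.05203/0.0833333 → 12 → m, 0.15638/0.0416667 → 3 → d; chars md.
Extended square: 0.05203/0.00833333 → 6, 0.03138/0.00416667 → 7; chars 67.

EF57md67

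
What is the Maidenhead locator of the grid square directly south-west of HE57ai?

Longitude subsquare a = 0; −1 → -1, wraps to 23 = x, carry into square.
Longitude square 5; −1 → 4.
Latitude subsquare i = 8; −1 → 7 = h.

HE47xh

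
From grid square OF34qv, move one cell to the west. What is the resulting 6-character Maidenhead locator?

Longitude subsquare q = 16; −1 → 15 = p.
The latitude characters are unchanged.

OF34pv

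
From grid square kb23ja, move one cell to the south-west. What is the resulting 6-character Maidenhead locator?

KB22ix

Longitude subsquare j = 9; −1 → 8 = i.
Latitude subsquare a = 0; −1 → -1, wraps to 23 = x, carry into square.
Latitude square 3; −1 → 2.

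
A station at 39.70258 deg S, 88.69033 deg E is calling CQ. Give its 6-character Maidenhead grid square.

Shift to the Maidenhead origin (180°W, 90°S): lon 268.6903, lat 50.2974.
Field: 268.6903/20 → 13 → N, 50.2974/10 → 5 → F; chars NF.
Square: 8.6903/2 → 4, 0.2974/1 → 0; chars 40.
Subsquare: 0.6903/0.0833333 → 8 → i, 0.2974/0.0416667 → 7 → h; chars ih.

NF40ih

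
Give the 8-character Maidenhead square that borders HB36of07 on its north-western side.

HB36nf98

Longitude extended square 0; −1 → -1, wraps to 9, carry into subsquare.
Longitude subsquare o = 14; −1 → 13 = n.
Latitude extended square 7; +1 → 8.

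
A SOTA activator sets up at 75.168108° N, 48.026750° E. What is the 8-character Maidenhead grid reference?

LQ45ae30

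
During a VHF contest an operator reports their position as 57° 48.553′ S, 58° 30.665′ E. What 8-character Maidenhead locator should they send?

LD92ge15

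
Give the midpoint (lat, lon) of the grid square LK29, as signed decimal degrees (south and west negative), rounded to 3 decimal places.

Field L=11, K=10: +11·20° lon, +10·10° lat → SW at lon 40°, lat 10°.
Square 2, 9: +2·2° lon, +9·1° lat → SW at lon 44°, lat 19°.
Cell spans 2° lon × 1° lat. Centre is SW corner plus half of each.
latitude 19.500, longitude 45.000.

19.500, 45.000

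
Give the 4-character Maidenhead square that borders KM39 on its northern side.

KN30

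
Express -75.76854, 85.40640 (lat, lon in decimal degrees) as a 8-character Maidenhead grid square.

NB24qf85

Offset from 180°W / 90°S: lon 265.40640°, lat 14.23146°.
Field: 265.40640/20 → 13 → N, 14.23146/10 → 1 → B; chars NB.
Square: 5.40640/2 → 2, 4.23146/1 → 4; chars 24.
Subsquare: 1.40640/0.0833333 → 16 → q, 0.23146/0.0416667 → 5 → f; chars qf.
Extended square: 0.07307/0.00833333 → 8, 0.02313/0.00416667 → 5; chars 85.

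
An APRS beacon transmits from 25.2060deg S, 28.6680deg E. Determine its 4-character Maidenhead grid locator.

Shift to the Maidenhead origin (180°W, 90°S): lon 208.67, lat 64.79.
Field: 208.67/20 → 10 → K, 64.79/10 → 6 → G; chars KG.
Square: 8.67/2 → 4, 4.79/1 → 4; chars 44.

KG44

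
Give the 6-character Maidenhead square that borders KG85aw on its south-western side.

Longitude subsquare a = 0; −1 → -1, wraps to 23 = x, carry into square.
Longitude square 8; −1 → 7.
Latitude subsquare w = 22; −1 → 21 = v.

KG75xv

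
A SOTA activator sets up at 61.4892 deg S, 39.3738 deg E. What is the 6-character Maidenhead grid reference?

KC98qm

Shift to the Maidenhead origin (180°W, 90°S): lon 219.3738, lat 28.5108.
Field (20°×10°, letters A–R): 219.3738/20 → 10 → K, 28.5108/10 → 2 → C; chars KC.
Square (2°×1°, digits 0–9): 19.3738/2 → 9, 8.5108/1 → 8; chars 98.
Subsquare (5′×2.5′, letters a–x): 1.3738/0.0833333 → 16 → q, 0.5108/0.0416667 → 12 → m; chars qm.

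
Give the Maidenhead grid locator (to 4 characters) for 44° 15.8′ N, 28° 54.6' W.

Shift to the Maidenhead origin (180°W, 90°S): lon 151.09, lat 134.26.
Field: 151.09/20 → 7 → H, 134.26/10 → 13 → N; chars HN.
Square: 11.09/2 → 5, 4.26/1 → 4; chars 54.

HN54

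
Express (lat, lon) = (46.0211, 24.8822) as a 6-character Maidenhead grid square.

KN26ka

Add 180° to longitude and 90° to latitude: 204.8822, 136.0211.
Field: 204.8822/20 → 10 → K, 136.0211/10 → 13 → N; chars KN.
Square: 4.8822/2 → 2, 6.0211/1 → 6; chars 26.
Subsquare: 0.8822/0.0833333 → 10 → k, 0.0211/0.0416667 → 0 → a; chars ka.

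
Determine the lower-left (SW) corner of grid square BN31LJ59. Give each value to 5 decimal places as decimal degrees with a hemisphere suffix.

Field B=1, N=13: +1·20° lon, +13·10° lat → SW at lon -160°, lat 40°.
Square 3, 1: +3·2° lon, +1·1° lat → SW at lon -154°, lat 41°.
Subsquare l=11, j=9: +11·0.0833333° lon, +9·0.0416667° lat → SW at lon -153.083°, lat 41.375°.
Extended square 5, 9: +5·0.00833333° lon, +9·0.00416667° lat → SW at lon -153.042°, lat 41.4125°.
latitude 41.41250° N, longitude 153.04167° W.

41.41250° N, 153.04167° W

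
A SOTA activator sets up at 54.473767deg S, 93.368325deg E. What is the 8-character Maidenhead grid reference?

ND65qm46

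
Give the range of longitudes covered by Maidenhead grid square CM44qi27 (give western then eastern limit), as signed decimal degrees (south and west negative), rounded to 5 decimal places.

-130.65000, -130.64167

Field C=2, M=12: +2·20° lon, +12·10° lat → SW at lon -140°, lat 30°.
Square 4, 4: +4·2° lon, +4·1° lat → SW at lon -132°, lat 34°.
Subsquare q=16, i=8: +16·0.0833333° lon, +8·0.0416667° lat → SW at lon -130.667°, lat 34.3333°.
Extended square 2, 7: +2·0.00833333° lon, +7·0.00416667° lat → SW at lon -130.65°, lat 34.3625°.
Cell spans 0.00833333° lon × 0.00416667° lat.
west -130.65000, east -130.64167.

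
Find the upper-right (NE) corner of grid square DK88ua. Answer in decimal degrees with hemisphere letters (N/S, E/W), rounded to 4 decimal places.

18.0417° N, 102.2500° W

Field D=3, K=10: +3·20° lon, +10·10° lat → SW at lon -120°, lat 10°.
Square 8, 8: +8·2° lon, +8·1° lat → SW at lon -104°, lat 18°.
Subsquare u=20, a=0: +20·0.0833333° lon, +0·0.0416667° lat → SW at lon -102.333°, lat 18°.
Cell spans 0.0833333° lon × 0.0416667° lat. NE corner is SW corner plus one full cell.
latitude 18.0417° N, longitude 102.2500° W.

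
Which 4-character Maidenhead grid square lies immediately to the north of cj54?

CJ55

Latitude square 4; +1 → 5.
The longitude characters are unchanged.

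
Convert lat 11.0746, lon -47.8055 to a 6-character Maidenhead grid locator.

GK61cb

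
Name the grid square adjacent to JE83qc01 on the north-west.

JE83pc92

Longitude extended square 0; −1 → -1, wraps to 9, carry into subsquare.
Longitude subsquare q = 16; −1 → 15 = p.
Latitude extended square 1; +1 → 2.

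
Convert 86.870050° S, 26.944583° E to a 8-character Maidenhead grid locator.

KA33ld31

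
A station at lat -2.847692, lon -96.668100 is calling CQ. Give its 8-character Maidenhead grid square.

EI17pd96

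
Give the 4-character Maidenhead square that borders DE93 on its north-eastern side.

Longitude square 9; +1 → 10, wraps to 0, carry into field.
Longitude field D = 3; +1 → 4 = E.
Latitude square 3; +1 → 4.

EE04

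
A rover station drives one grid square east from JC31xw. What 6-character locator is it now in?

JC41aw

Longitude subsquare x = 23; +1 → 24, wraps to 0 = a, carry into square.
Longitude square 3; +1 → 4.
The latitude characters are unchanged.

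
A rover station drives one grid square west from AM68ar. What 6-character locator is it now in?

AM58xr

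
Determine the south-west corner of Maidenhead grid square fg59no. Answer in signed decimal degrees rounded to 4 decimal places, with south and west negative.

-20.4167, -68.9167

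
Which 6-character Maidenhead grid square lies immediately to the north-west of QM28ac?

QM18xd

Longitude subsquare a = 0; −1 → -1, wraps to 23 = x, carry into square.
Longitude square 2; −1 → 1.
Latitude subsquare c = 2; +1 → 3 = d.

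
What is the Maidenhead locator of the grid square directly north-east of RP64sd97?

RP64td08

Longitude extended square 9; +1 → 10, wraps to 0, carry into subsquare.
Longitude subsquare s = 18; +1 → 19 = t.
Latitude extended square 7; +1 → 8.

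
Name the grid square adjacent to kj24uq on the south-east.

Longitude subsquare u = 20; +1 → 21 = v.
Latitude subsquare q = 16; −1 → 15 = p.

KJ24vp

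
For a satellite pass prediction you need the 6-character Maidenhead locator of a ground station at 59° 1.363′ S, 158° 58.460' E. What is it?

Add 180° to longitude and 90° to latitude: 338.9743, 30.9773.
Field (20°×10°, letters A–R): lon ⌊338.9743/20⌋ = 16 → Q; lat ⌊30.9773/10⌋ = 3 → D.
Square (2°×1°, digits 0–9): lon ⌊18.9743/2⌋ = 9; lat ⌊0.9773/1⌋ = 0.
Subsquare (5′×2.5′, letters a–x): lon ⌊0.9743/0.0833333⌋ = 11 → l; lat ⌊0.9773/0.0416667⌋ = 23 → x.

QD90lx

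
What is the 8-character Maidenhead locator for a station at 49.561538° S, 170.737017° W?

AE40pk15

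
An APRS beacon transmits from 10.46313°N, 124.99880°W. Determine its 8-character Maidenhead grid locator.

CK70ml01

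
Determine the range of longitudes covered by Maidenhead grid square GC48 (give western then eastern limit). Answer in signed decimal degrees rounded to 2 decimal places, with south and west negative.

-52.00, -50.00

Field G=6, C=2: +6·20° lon, +2·10° lat → SW at lon -60°, lat -70°.
Square 4, 8: +4·2° lon, +8·1° lat → SW at lon -52°, lat -62°.
Cell spans 2° lon × 1° lat.
west -52.00, east -50.00.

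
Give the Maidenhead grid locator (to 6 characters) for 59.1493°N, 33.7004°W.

Shift to the Maidenhead origin (180°W, 90°S): lon 146.2996, lat 149.1493.
Field: 146.2996/20 → 7 → H, 149.1493/10 → 14 → O; chars HO.
Square: 6.2996/2 → 3, 9.1493/1 → 9; chars 39.
Subsquare: 0.2996/0.0833333 → 3 → d, 0.1493/0.0416667 → 3 → d; chars dd.

HO39dd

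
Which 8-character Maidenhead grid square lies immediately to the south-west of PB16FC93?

Longitude extended square 9; −1 → 8.
Latitude extended square 3; −1 → 2.

PB16fc82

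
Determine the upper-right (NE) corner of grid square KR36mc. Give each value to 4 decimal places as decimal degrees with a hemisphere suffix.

86.1250° N, 27.0833° E

Field K=10, R=17: +10·20° lon, +17·10° lat → SW at lon 20°, lat 80°.
Square 3, 6: +3·2° lon, +6·1° lat → SW at lon 26°, lat 86°.
Subsquare m=12, c=2: +12·0.0833333° lon, +2·0.0416667° lat → SW at lon 27°, lat 86.0833°.
Cell spans 0.0833333° lon × 0.0416667° lat. NE corner is SW corner plus one full cell.
latitude 86.1250° N, longitude 27.0833° E.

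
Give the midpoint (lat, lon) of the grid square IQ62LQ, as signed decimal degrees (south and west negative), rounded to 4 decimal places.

72.6875, -7.0417

Field I=8, Q=16: +8·20° lon, +16·10° lat → SW at lon -20°, lat 70°.
Square 6, 2: +6·2° lon, +2·1° lat → SW at lon -8°, lat 72°.
Subsquare l=11, q=16: +11·0.0833333° lon, +16·0.0416667° lat → SW at lon -7.08333°, lat 72.6667°.
Cell spans 0.0833333° lon × 0.0416667° lat. Centre is SW corner plus half of each.
latitude 72.6875, longitude -7.0417.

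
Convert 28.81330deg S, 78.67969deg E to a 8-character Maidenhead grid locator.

MG91ie14

Add 180° to longitude and 90° to latitude: 258.67969, 61.18670.
Field (20°×10°, letters A–R): lon ⌊258.67969/20⌋ = 12 → M; lat ⌊61.18670/10⌋ = 6 → G.
Square (2°×1°, digits 0–9): lon ⌊18.67969/2⌋ = 9; lat ⌊1.18670/1⌋ = 1.
Subsquare (5′×2.5′, letters a–x): lon ⌊0.67969/0.0833333⌋ = 8 → i; lat ⌊0.18670/0.0416667⌋ = 4 → e.
Extended square (30″×15″, digits 0–9): lon ⌊0.01302/0.00833333⌋ = 1; lat ⌊0.02003/0.00416667⌋ = 4.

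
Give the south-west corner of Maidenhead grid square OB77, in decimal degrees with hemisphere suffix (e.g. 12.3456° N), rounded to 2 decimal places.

Field O=14, B=1: +14·20° lon, +1·10° lat → SW at lon 100°, lat -80°.
Square 7, 7: +7·2° lon, +7·1° lat → SW at lon 114°, lat -73°.
latitude 73.00° S, longitude 114.00° E.

73.00° S, 114.00° E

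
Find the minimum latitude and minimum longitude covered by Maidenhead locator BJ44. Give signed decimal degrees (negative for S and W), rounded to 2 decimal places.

Field B=1, J=9: +1·20° lon, +9·10° lat → SW at lon -160°, lat 0°.
Square 4, 4: +4·2° lon, +4·1° lat → SW at lon -152°, lat 4°.
latitude 4.00, longitude -152.00.

4.00, -152.00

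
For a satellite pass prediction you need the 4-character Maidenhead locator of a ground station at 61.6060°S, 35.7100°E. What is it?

KC78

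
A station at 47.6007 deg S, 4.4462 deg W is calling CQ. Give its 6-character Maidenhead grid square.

Shift to the Maidenhead origin (180°W, 90°S): lon 175.5538, lat 42.3993.
Field: 175.5538/20 → 8 → I, 42.3993/10 → 4 → E; chars IE.
Square: 15.5538/2 → 7, 2.3993/1 → 2; chars 72.
Subsquare: 1.5538/0.0833333 → 18 → s, 0.3993/0.0416667 → 9 → j; chars sj.

IE72sj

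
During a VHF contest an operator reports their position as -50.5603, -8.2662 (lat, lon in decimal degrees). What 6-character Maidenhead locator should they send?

Offset from 180°W / 90°S: lon 171.7338°, lat 39.4397°.
Field: lon ⌊171.7338/20⌋ = 8 → I; lat ⌊39.4397/10⌋ = 3 → D.
Square: lon ⌊11.7338/2⌋ = 5; lat ⌊9.4397/1⌋ = 9.
Subsquare: lon ⌊1.7338/0.0833333⌋ = 20 → u; lat ⌊0.4397/0.0416667⌋ = 10 → k.

ID59uk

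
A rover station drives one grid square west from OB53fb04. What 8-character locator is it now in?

Longitude extended square 0; −1 → -1, wraps to 9, carry into subsquare.
Longitude subsquare f = 5; −1 → 4 = e.
The latitude characters are unchanged.

OB53eb94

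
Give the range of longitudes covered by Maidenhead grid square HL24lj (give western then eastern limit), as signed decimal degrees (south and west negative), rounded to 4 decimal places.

-35.0833, -35.0000

Field H=7, L=11: +7·20° lon, +11·10° lat → SW at lon -40°, lat 20°.
Square 2, 4: +2·2° lon, +4·1° lat → SW at lon -36°, lat 24°.
Subsquare l=11, j=9: +11·0.0833333° lon, +9·0.0416667° lat → SW at lon -35.0833°, lat 24.375°.
Cell spans 0.0833333° lon × 0.0416667° lat.
west -35.0833, east -35.0000.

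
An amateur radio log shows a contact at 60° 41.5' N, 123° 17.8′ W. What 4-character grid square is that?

Offset from 180°W / 90°S: lon 56.70°, lat 150.69°.
Field: lon ⌊56.70/20⌋ = 2 → C; lat ⌊150.69/10⌋ = 15 → P.
Square: lon ⌊16.70/2⌋ = 8; lat ⌊0.69/1⌋ = 0.

CP80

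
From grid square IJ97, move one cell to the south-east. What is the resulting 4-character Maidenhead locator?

JJ06

Longitude square 9; +1 → 10, wraps to 0, carry into field.
Longitude field I = 8; +1 → 9 = J.
Latitude square 7; −1 → 6.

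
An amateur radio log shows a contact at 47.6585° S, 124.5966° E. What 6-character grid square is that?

PE22hi

Add 180° to longitude and 90° to latitude: 304.5966, 42.3415.
Field: lon ⌊304.5966/20⌋ = 15 → P; lat ⌊42.3415/10⌋ = 4 → E.
Square: lon ⌊4.5966/2⌋ = 2; lat ⌊2.3415/1⌋ = 2.
Subsquare: lon ⌊0.5966/0.0833333⌋ = 7 → h; lat ⌊0.3415/0.0416667⌋ = 8 → i.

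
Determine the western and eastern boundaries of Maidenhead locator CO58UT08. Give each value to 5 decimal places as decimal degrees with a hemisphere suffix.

Field C=2, O=14: +2·20° lon, +14·10° lat → SW at lon -140°, lat 50°.
Square 5, 8: +5·2° lon, +8·1° lat → SW at lon -130°, lat 58°.
Subsquare u=20, t=19: +20·0.0833333° lon, +19·0.0416667° lat → SW at lon -128.333°, lat 58.7917°.
Extended square 0, 8: +0·0.00833333° lon, +8·0.00416667° lat → SW at lon -128.333°, lat 58.825°.
Cell spans 0.00833333° lon × 0.00416667° lat.
west 128.33333° W, east 128.32500° W.

128.33333° W, 128.32500° W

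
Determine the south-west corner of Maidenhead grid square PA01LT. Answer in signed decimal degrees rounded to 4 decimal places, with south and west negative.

-88.2083, 120.9167

Field P=15, A=0: +15·20° lon, +0·10° lat → SW at lon 120°, lat -90°.
Square 0, 1: +0·2° lon, +1·1° lat → SW at lon 120°, lat -89°.
Subsquare l=11, t=19: +11·0.0833333° lon, +19·0.0416667° lat → SW at lon 120.917°, lat -88.2083°.
latitude -88.2083, longitude 120.9167.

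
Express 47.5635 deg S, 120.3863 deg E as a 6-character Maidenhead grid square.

Add 180° to longitude and 90° to latitude: 300.3863, 42.4365.
Field (20°×10°, letters A–R): 300.3863/20 → 15 → P, 42.4365/10 → 4 → E; chars PE.
Square (2°×1°, digits 0–9): 0.3863/2 → 0, 2.4365/1 → 2; chars 02.
Subsquare (5′×2.5′, letters a–x): 0.3863/0.0833333 → 4 → e, 0.4365/0.0416667 → 10 → k; chars ek.

PE02ek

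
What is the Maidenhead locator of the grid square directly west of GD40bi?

Longitude subsquare b = 1; −1 → 0 = a.
The latitude characters are unchanged.

GD40ai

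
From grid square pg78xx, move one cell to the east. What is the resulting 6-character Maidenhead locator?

PG88ax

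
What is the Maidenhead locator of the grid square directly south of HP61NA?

HP60nx

Latitude subsquare a = 0; −1 → -1, wraps to 23 = x, carry into square.
Latitude square 1; −1 → 0.
The longitude characters are unchanged.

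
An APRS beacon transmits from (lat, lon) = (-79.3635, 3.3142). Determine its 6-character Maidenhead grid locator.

JB10pp

Shift to the Maidenhead origin (180°W, 90°S): lon 183.3142, lat 10.6365.
Field: lon ⌊183.3142/20⌋ = 9 → J; lat ⌊10.6365/10⌋ = 1 → B.
Square: lon ⌊3.3142/2⌋ = 1; lat ⌊0.6365/1⌋ = 0.
Subsquare: lon ⌊1.3142/0.0833333⌋ = 15 → p; lat ⌊0.6365/0.0416667⌋ = 15 → p.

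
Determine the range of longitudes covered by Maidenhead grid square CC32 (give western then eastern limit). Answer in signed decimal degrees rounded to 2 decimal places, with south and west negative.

Field C=2, C=2: +2·20° lon, +2·10° lat → SW at lon -140°, lat -70°.
Square 3, 2: +3·2° lon, +2·1° lat → SW at lon -134°, lat -68°.
Cell spans 2° lon × 1° lat.
west -134.00, east -132.00.

-134.00, -132.00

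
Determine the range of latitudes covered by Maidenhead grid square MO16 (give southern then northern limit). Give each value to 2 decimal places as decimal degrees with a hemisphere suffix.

Field M=12, O=14: +12·20° lon, +14·10° lat → SW at lon 60°, lat 50°.
Square 1, 6: +1·2° lon, +6·1° lat → SW at lon 62°, lat 56°.
Cell spans 2° lon × 1° lat.
south 56.00° N, north 57.00° N.

56.00° N, 57.00° N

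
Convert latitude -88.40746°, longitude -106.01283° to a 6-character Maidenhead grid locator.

DA61xo

Offset from 180°W / 90°S: lon 73.9872°, lat 1.5925°.
Field: 73.9872/20 → 3 → D, 1.5925/10 → 0 → A; chars DA.
Square: 13.9872/2 → 6, 1.5925/1 → 1; chars 61.
Subsquare: 1.9872/0.0833333 → 23 → x, 0.5925/0.0416667 → 14 → o; chars xo.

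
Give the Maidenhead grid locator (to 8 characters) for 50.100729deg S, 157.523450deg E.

Shift to the Maidenhead origin (180°W, 90°S): lon 337.52345, lat 39.89927.
Field: 337.52345/20 → 16 → Q, 39.89927/10 → 3 → D; chars QD.
Square: 17.52345/2 → 8, 9.89927/1 → 9; chars 89.
Subsquare: 1.52345/0.0833333 → 18 → s, 0.89927/0.0416667 → 21 → v; chars sv.
Extended square: 0.02345/0.00833333 → 2, 0.02427/0.00416667 → 5; chars 25.

QD89sv25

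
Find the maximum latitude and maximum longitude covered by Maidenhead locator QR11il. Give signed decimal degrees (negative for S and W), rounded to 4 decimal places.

Field Q=16, R=17: +16·20° lon, +17·10° lat → SW at lon 140°, lat 80°.
Square 1, 1: +1·2° lon, +1·1° lat → SW at lon 142°, lat 81°.
Subsquare i=8, l=11: +8·0.0833333° lon, +11·0.0416667° lat → SW at lon 142.667°, lat 81.4583°.
Cell spans 0.0833333° lon × 0.0416667° lat. NE corner is SW corner plus one full cell.
latitude 81.5000, longitude 142.7500.

81.5000, 142.7500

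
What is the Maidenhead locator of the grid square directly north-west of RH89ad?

Longitude subsquare a = 0; −1 → -1, wraps to 23 = x, carry into square.
Longitude square 8; −1 → 7.
Latitude subsquare d = 3; +1 → 4 = e.

RH79xe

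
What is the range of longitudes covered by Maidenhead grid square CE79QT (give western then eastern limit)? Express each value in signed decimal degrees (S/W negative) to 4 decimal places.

-124.6667, -124.5833

Field C=2, E=4: +2·20° lon, +4·10° lat → SW at lon -140°, lat -50°.
Square 7, 9: +7·2° lon, +9·1° lat → SW at lon -126°, lat -41°.
Subsquare q=16, t=19: +16·0.0833333° lon, +19·0.0416667° lat → SW at lon -124.667°, lat -40.2083°.
Cell spans 0.0833333° lon × 0.0416667° lat.
west -124.6667, east -124.5833.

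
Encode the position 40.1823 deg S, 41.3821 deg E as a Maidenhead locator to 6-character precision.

LE09qt

Offset from 180°W / 90°S: lon 221.3821°, lat 49.8177°.
Field (20°×10°, letters A–R): 221.3821/20 → 11 → L, 49.8177/10 → 4 → E; chars LE.
Square (2°×1°, digits 0–9): 1.3821/2 → 0, 9.8177/1 → 9; chars 09.
Subsquare (5′×2.5′, letters a–x): 1.3821/0.0833333 → 16 → q, 0.8177/0.0416667 → 19 → t; chars qt.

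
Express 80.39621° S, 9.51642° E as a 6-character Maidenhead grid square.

Add 180° to longitude and 90° to latitude: 189.5164, 9.6038.
Field: lon ⌊189.5164/20⌋ = 9 → J; lat ⌊9.6038/10⌋ = 0 → A.
Square: lon ⌊9.5164/2⌋ = 4; lat ⌊9.6038/1⌋ = 9.
Subsquare: lon ⌊1.5164/0.0833333⌋ = 18 → s; lat ⌊0.6038/0.0416667⌋ = 14 → o.

JA49so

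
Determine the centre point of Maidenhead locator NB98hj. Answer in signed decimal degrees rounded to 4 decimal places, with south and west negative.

-71.6042, 98.6250

Field N=13, B=1: +13·20° lon, +1·10° lat → SW at lon 80°, lat -80°.
Square 9, 8: +9·2° lon, +8·1° lat → SW at lon 98°, lat -72°.
Subsquare h=7, j=9: +7·0.0833333° lon, +9·0.0416667° lat → SW at lon 98.5833°, lat -71.625°.
Cell spans 0.0833333° lon × 0.0416667° lat. Centre is SW corner plus half of each.
latitude -71.6042, longitude 98.6250.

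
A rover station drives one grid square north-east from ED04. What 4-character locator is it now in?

Longitude square 0; +1 → 1.
Latitude square 4; +1 → 5.

ED15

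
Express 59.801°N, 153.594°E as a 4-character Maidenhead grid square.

Add 180° to longitude and 90° to latitude: 333.59, 149.80.
Field: lon ⌊333.59/20⌋ = 16 → Q; lat ⌊149.80/10⌋ = 14 → O.
Square: lon ⌊13.59/2⌋ = 6; lat ⌊9.80/1⌋ = 9.

QO69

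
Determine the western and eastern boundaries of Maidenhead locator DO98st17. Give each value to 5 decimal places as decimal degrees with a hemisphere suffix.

100.49167° W, 100.48333° W

Field D=3, O=14: +3·20° lon, +14·10° lat → SW at lon -120°, lat 50°.
Square 9, 8: +9·2° lon, +8·1° lat → SW at lon -102°, lat 58°.
Subsquare s=18, t=19: +18·0.0833333° lon, +19·0.0416667° lat → SW at lon -100.5°, lat 58.7917°.
Extended square 1, 7: +1·0.00833333° lon, +7·0.00416667° lat → SW at lon -100.492°, lat 58.8208°.
Cell spans 0.00833333° lon × 0.00416667° lat.
west 100.49167° W, east 100.48333° W.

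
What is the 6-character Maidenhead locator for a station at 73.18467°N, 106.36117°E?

OQ33ee

Add 180° to longitude and 90° to latitude: 286.3612, 163.1847.
Field: 286.3612/20 → 14 → O, 163.1847/10 → 16 → Q; chars OQ.
Square: 6.3612/2 → 3, 3.1847/1 → 3; chars 33.
Subsquare: 0.3612/0.0833333 → 4 → e, 0.1847/0.0416667 → 4 → e; chars ee.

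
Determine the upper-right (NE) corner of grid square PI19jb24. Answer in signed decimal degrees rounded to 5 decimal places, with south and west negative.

-0.93750, 122.77500

Field P=15, I=8: +15·20° lon, +8·10° lat → SW at lon 120°, lat -10°.
Square 1, 9: +1·2° lon, +9·1° lat → SW at lon 122°, lat -1°.
Subsquare j=9, b=1: +9·0.0833333° lon, +1·0.0416667° lat → SW at lon 122.75°, lat -0.958333°.
Extended square 2, 4: +2·0.00833333° lon, +4·0.00416667° lat → SW at lon 122.767°, lat -0.941667°.
Cell spans 0.00833333° lon × 0.00416667° lat. NE corner is SW corner plus one full cell.
latitude -0.93750, longitude 122.77500.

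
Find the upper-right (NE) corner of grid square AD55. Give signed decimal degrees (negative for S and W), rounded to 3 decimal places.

-54.000, -168.000

Field A=0, D=3: +0·20° lon, +3·10° lat → SW at lon -180°, lat -60°.
Square 5, 5: +5·2° lon, +5·1° lat → SW at lon -170°, lat -55°.
Cell spans 2° lon × 1° lat. NE corner is SW corner plus one full cell.
latitude -54.000, longitude -168.000.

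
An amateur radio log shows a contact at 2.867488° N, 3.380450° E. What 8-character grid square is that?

Shift to the Maidenhead origin (180°W, 90°S): lon 183.38045, lat 92.86749.
Field: 183.38045/20 → 9 → J, 92.86749/10 → 9 → J; chars JJ.
Square: 3.38045/2 → 1, 2.86749/1 → 2; chars 12.
Subsquare: 1.38045/0.0833333 → 16 → q, 0.86749/0.0416667 → 20 → u; chars qu.
Extended square: 0.04712/0.00833333 → 5, 0.03415/0.00416667 → 8; chars 58.

JJ12qu58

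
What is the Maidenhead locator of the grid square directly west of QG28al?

QG18xl

Longitude subsquare a = 0; −1 → -1, wraps to 23 = x, carry into square.
Longitude square 2; −1 → 1.
The latitude characters are unchanged.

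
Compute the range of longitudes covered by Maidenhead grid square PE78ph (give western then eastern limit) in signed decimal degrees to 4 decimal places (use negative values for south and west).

Field P=15, E=4: +15·20° lon, +4·10° lat → SW at lon 120°, lat -50°.
Square 7, 8: +7·2° lon, +8·1° lat → SW at lon 134°, lat -42°.
Subsquare p=15, h=7: +15·0.0833333° lon, +7·0.0416667° lat → SW at lon 135.25°, lat -41.7083°.
Cell spans 0.0833333° lon × 0.0416667° lat.
west 135.2500, east 135.3333.

135.2500, 135.3333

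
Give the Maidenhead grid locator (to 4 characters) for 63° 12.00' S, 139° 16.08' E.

PC96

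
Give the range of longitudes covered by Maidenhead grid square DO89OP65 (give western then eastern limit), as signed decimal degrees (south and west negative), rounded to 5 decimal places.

-102.78333, -102.77500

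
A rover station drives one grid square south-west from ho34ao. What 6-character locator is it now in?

HO24xn

Longitude subsquare a = 0; −1 → -1, wraps to 23 = x, carry into square.
Longitude square 3; −1 → 2.
Latitude subsquare o = 14; −1 → 13 = n.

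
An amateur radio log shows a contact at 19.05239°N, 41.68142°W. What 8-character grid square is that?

Shift to the Maidenhead origin (180°W, 90°S): lon 138.31858, lat 109.05239.
Field: lon ⌊138.31858/20⌋ = 6 → G; lat ⌊109.05239/10⌋ = 10 → K.
Square: lon ⌊18.31858/2⌋ = 9; lat ⌊9.05239/1⌋ = 9.
Subsquare: lon ⌊0.31858/0.0833333⌋ = 3 → d; lat ⌊0.05239/0.0416667⌋ = 1 → b.
Extended square: lon ⌊0.06858/0.00833333⌋ = 8; lat ⌊0.01072/0.00416667⌋ = 2.

GK99db82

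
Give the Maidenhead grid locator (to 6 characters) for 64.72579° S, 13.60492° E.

JC65tg

Add 180° to longitude and 90° to latitude: 193.6049, 25.2742.
Field: lon ⌊193.6049/20⌋ = 9 → J; lat ⌊25.2742/10⌋ = 2 → C.
Square: lon ⌊13.6049/2⌋ = 6; lat ⌊5.2742/1⌋ = 5.
Subsquare: lon ⌊1.6049/0.0833333⌋ = 19 → t; lat ⌊0.2742/0.0416667⌋ = 6 → g.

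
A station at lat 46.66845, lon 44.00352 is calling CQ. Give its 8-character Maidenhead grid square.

LN26aq00

Shift to the Maidenhead origin (180°W, 90°S): lon 224.00352, lat 136.66845.
Field: 224.00352/20 → 11 → L, 136.66845/10 → 13 → N; chars LN.
Square: 4.00352/2 → 2, 6.66845/1 → 6; chars 26.
Subsquare: 0.00352/0.0833333 → 0 → a, 0.66845/0.0416667 → 16 → q; chars aq.
Extended square: 0.00352/0.00833333 → 0, 0.00178/0.00416667 → 0; chars 00.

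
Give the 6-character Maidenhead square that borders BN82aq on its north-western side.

BN72xr

Longitude subsquare a = 0; −1 → -1, wraps to 23 = x, carry into square.
Longitude square 8; −1 → 7.
Latitude subsquare q = 16; +1 → 17 = r.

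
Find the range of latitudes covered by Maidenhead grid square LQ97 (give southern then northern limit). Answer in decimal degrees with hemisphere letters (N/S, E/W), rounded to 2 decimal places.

Field L=11, Q=16: +11·20° lon, +16·10° lat → SW at lon 40°, lat 70°.
Square 9, 7: +9·2° lon, +7·1° lat → SW at lon 58°, lat 77°.
Cell spans 2° lon × 1° lat.
south 77.00° N, north 78.00° N.

77.00° N, 78.00° N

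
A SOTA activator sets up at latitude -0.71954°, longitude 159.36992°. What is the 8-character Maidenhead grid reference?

QI99qg47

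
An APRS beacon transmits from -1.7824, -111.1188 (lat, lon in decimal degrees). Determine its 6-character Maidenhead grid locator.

Offset from 180°W / 90°S: lon 68.8812°, lat 88.2176°.
Field: lon ⌊68.8812/20⌋ = 3 → D; lat ⌊88.2176/10⌋ = 8 → I.
Square: lon ⌊8.8812/2⌋ = 4; lat ⌊8.2176/1⌋ = 8.
Subsquare: lon ⌊0.8812/0.0833333⌋ = 10 → k; lat ⌊0.2176/0.0416667⌋ = 5 → f.

DI48kf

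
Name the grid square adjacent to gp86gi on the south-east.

Longitude subsquare g = 6; +1 → 7 = h.
Latitude subsquare i = 8; −1 → 7 = h.

GP86hh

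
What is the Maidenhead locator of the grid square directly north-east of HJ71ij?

Longitude subsquare i = 8; +1 → 9 = j.
Latitude subsquare j = 9; +1 → 10 = k.

HJ71jk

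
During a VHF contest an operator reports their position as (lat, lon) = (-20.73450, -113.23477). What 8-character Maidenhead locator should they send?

Shift to the Maidenhead origin (180°W, 90°S): lon 66.76523, lat 69.26550.
Field: 66.76523/20 → 3 → D, 69.26550/10 → 6 → G; chars DG.
Square: 6.76523/2 → 3, 9.26550/1 → 9; chars 39.
Subsquare: 0.76523/0.0833333 → 9 → j, 0.26550/0.0416667 → 6 → g; chars jg.
Extended square: 0.01523/0.00833333 → 1, 0.01550/0.00416667 → 3; chars 13.

DG39jg13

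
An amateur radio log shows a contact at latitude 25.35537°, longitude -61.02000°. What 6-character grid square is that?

FL95li

Offset from 180°W / 90°S: lon 118.9800°, lat 115.3554°.
Field: 118.9800/20 → 5 → F, 115.3554/10 → 11 → L; chars FL.
Square: 18.9800/2 → 9, 5.3554/1 → 5; chars 95.
Subsquare: 0.9800/0.0833333 → 11 → l, 0.3554/0.0416667 → 8 → i; chars li.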